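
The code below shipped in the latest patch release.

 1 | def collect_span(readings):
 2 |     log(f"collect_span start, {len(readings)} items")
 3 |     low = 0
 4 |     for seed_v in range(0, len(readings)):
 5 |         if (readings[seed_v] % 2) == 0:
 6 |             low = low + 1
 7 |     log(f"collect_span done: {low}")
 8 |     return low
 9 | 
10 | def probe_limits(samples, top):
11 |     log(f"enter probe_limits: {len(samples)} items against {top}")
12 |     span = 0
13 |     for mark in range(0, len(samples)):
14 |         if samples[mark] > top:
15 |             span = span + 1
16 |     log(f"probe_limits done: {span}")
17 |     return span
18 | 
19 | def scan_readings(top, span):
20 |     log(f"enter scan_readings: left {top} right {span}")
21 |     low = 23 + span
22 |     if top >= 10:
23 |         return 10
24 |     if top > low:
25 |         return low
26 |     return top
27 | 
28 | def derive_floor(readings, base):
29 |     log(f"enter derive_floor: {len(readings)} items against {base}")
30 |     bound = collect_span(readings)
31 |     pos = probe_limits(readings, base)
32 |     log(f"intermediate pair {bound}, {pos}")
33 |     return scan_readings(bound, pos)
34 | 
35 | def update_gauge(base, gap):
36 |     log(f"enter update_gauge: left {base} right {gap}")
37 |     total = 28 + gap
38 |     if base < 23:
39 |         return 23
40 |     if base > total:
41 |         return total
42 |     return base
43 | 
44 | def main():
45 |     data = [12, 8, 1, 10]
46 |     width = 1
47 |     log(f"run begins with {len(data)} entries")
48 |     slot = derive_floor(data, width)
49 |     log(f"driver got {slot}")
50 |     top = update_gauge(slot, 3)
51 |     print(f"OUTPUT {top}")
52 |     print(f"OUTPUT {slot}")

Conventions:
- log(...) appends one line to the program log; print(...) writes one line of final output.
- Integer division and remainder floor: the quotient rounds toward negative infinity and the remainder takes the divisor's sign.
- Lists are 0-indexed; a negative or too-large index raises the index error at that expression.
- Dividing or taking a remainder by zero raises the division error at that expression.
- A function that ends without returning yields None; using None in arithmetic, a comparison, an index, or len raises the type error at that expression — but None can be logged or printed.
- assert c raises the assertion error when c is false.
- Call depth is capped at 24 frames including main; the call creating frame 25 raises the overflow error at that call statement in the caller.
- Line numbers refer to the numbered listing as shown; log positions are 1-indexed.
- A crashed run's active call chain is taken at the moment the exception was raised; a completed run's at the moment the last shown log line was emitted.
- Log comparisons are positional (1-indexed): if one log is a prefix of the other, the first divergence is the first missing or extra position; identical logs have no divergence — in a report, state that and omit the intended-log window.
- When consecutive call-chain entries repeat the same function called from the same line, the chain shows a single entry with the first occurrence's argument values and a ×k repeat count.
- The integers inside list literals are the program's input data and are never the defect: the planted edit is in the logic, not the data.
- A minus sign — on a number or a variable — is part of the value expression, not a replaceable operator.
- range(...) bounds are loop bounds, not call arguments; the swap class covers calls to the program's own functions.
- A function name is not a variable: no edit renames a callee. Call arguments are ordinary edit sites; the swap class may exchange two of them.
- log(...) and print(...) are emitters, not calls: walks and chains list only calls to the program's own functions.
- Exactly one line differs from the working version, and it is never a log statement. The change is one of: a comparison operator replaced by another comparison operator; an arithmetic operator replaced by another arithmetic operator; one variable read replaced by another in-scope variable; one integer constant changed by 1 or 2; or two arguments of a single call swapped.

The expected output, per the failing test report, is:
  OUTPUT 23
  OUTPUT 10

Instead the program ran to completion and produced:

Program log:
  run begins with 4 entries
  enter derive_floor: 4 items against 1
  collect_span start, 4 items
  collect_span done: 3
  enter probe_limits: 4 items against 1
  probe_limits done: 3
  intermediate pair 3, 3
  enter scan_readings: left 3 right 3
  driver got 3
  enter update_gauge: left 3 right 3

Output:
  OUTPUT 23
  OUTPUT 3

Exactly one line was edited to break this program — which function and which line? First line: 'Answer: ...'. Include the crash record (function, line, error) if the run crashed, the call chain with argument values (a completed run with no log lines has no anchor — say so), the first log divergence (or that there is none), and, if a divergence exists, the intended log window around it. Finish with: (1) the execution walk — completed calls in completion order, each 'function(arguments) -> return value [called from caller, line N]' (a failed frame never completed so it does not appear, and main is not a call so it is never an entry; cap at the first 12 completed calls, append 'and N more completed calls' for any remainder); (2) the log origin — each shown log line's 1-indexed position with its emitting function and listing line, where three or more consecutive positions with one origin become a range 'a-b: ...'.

Answer: the defect is in scan_readings at line 22.
The tell: At log position 9 the runs split — shown 'driver got 3', but the working version logs 'driver got 10'.
Call chain: main -> update_gauge(3, 3) (called at line 50).
First divergence: position 9 — shown 'driver got 3', intended 'driver got 10'.
Intended log window:
  7: intermediate pair 3, 3
  8: enter scan_readings: left 3 right 3
  9: driver got 10
  10: enter update_gauge: left 10 right 3
Execution walk:
  collect_span([12, 8, 1, 10]) -> 3  [called from derive_floor, line 30]
  probe_limits([12, 8, 1, 10], 1) -> 3  [called from derive_floor, line 31]
  scan_readings(3, 3) -> 3  [called from derive_floor, line 33]
  derive_floor([12, 8, 1, 10], 1) -> 3  [called from main, line 48]
  update_gauge(3, 3) -> 23  [called from main, line 50]
Origin of each log line:
  1 — main, line 47
  2 — derive_floor, line 29
  3 — collect_span, line 2
  4 — collect_span, line 7
  5 — probe_limits, line 11
  6 — probe_limits, line 16
  7 — derive_floor, line 32
  8 — scan_readings, line 20
  9 — main, line 49
  10 — update_gauge, line 36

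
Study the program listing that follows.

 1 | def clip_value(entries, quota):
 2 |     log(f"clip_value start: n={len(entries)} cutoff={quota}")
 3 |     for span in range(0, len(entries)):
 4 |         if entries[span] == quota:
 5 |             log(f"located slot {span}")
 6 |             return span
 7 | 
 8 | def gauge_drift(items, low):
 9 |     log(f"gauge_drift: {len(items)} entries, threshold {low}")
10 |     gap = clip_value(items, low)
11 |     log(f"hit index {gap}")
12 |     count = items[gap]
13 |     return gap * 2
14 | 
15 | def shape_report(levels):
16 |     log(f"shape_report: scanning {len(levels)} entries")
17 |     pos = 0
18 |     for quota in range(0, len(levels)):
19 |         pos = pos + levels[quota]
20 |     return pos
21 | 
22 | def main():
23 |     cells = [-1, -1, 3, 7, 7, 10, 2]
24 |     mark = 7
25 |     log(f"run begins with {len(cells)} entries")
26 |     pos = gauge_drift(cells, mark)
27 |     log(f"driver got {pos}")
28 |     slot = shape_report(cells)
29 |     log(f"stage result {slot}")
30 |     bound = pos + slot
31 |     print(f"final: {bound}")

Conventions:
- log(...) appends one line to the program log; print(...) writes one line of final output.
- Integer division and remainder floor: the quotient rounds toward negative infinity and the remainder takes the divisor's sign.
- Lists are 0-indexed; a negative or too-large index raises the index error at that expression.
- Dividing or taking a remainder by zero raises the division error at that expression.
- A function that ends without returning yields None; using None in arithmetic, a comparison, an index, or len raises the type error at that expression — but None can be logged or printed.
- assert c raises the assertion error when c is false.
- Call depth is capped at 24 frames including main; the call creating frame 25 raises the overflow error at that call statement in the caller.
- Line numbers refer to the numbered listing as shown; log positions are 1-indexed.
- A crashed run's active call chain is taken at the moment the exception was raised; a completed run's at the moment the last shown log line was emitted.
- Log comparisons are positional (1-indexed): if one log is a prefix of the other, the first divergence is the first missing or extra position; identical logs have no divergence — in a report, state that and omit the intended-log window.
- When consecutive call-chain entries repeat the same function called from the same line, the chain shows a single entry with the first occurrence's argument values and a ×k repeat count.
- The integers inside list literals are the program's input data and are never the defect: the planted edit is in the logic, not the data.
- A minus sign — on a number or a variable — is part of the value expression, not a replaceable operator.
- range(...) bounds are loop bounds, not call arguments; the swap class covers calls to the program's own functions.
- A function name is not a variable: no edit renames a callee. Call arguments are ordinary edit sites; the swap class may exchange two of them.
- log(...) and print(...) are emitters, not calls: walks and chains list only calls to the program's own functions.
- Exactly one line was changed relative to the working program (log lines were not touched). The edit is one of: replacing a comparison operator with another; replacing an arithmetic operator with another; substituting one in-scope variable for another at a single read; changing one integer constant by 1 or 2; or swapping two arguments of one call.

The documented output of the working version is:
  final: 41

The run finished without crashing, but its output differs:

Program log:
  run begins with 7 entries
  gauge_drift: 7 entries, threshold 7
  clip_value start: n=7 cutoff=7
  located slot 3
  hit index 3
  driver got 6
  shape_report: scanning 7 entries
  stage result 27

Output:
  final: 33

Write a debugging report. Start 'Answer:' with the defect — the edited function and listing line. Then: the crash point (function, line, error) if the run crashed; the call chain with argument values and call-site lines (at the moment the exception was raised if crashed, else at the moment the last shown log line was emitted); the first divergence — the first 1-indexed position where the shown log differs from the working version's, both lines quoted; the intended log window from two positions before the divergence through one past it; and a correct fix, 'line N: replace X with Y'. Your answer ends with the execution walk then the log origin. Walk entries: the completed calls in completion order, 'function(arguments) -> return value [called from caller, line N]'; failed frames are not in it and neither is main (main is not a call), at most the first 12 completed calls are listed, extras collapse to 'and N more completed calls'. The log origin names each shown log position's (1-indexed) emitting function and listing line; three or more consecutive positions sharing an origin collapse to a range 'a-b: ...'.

Answer: the defect is in gauge_drift at line 13.
Key fact: Log line 6 is where behavior first shows: 'driver got 6' appears instead of 'driver got 14'.
Call chain: main.
First divergence: at position 6 the run shows 'driver got 6' where the working version logs 'driver got 14'.
Intended log window:
  4: located slot 3
  5: hit index 3
  6: driver got 14
  7: shape_report: scanning 7 entries
Execution walk:
  clip_value([-1, -1, 3, 7, 7, 10, 2], 7) -> 3  [called from gauge_drift, line 10]
  gauge_drift([-1, -1, 3, 7, 7, 10, 2], 7) -> 6  [called from main, line 26]
  shape_report([-1, -1, 3, 7, 7, 10, 2]) -> 27  [called from main, line 28]
Log origins:
  1: logged in main at line 25
  2: logged in gauge_drift at line 9
  3: logged in clip_value at line 2
  4: logged in clip_value at line 5
  5: logged in gauge_drift at line 11
  6: logged in main at line 27
  7: logged in shape_report at line 16
  8: logged in main at line 29
A correct fix: line 13: replace `gap` with `count`.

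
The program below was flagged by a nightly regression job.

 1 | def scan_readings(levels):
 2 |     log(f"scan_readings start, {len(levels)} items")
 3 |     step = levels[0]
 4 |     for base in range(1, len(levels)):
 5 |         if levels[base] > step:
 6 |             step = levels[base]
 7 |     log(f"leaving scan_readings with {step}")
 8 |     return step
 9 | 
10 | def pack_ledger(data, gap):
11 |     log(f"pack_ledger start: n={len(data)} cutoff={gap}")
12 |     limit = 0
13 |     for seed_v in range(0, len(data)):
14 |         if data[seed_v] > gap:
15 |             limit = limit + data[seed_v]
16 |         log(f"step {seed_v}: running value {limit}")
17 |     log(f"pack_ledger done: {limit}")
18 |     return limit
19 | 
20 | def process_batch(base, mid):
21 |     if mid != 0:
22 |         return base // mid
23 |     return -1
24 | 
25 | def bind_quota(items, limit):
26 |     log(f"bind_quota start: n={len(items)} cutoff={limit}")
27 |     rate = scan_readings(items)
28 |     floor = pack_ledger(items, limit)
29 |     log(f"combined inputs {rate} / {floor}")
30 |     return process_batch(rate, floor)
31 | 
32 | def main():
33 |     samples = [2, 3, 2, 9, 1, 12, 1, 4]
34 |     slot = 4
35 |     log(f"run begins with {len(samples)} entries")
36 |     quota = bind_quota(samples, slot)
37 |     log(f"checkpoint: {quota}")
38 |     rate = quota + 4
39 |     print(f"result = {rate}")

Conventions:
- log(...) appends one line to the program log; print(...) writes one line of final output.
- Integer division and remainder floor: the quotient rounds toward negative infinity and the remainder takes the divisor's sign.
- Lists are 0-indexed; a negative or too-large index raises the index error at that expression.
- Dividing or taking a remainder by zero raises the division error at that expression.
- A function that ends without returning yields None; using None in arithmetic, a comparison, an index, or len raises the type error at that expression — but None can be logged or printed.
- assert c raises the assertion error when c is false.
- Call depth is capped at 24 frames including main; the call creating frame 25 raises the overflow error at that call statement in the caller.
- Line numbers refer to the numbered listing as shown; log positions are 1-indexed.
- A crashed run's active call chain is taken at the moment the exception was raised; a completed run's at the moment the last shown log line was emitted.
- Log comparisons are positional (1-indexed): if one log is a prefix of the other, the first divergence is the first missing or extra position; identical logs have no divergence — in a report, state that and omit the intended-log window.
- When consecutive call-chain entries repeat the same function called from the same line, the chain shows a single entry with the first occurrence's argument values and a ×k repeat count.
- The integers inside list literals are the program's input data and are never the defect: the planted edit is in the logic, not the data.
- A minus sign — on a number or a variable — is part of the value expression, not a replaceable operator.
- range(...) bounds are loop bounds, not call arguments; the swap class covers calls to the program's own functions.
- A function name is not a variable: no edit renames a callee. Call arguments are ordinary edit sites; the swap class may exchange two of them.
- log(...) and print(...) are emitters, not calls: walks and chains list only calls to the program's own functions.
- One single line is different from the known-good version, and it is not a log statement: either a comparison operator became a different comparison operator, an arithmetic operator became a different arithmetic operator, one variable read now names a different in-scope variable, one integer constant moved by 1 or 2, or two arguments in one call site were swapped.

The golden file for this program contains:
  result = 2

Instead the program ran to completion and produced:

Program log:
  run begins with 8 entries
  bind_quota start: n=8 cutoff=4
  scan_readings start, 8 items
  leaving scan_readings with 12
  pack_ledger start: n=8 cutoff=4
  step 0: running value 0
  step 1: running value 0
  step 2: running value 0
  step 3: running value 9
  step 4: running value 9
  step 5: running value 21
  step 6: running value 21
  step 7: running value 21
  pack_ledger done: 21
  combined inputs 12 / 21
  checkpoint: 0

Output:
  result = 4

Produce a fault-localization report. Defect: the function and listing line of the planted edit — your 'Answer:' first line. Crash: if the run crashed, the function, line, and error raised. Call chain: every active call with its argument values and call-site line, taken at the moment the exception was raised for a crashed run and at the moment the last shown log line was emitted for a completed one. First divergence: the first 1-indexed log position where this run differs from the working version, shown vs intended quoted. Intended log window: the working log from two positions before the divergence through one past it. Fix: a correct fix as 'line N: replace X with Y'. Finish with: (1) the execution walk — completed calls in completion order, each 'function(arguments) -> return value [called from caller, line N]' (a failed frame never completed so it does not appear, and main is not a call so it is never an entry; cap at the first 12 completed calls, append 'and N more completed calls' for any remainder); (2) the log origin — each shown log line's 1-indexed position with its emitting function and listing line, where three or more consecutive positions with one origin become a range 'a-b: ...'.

Answer: the defect is in main at line 38.
Key observation: Log streams are identical — the defect surfaces only in the printed output.
Call chain: main.
First divergence: there is none — every log position agrees.
Execution walk:
  scan_readings([2, 3, 2, 9, 1, 12, 1, 4]) -> 12  [called from bind_quota, line 27]
  pack_ledger([2, 3, 2, 9, 1, 12, 1, 4], 4) -> 21  [called from bind_quota, line 28]
  process_batch(12, 21) -> 0  [called from bind_quota, line 30]
  bind_quota([2, 3, 2, 9, 1, 12, 1, 4], 4) -> 0  [called from main, line 36]
Log origin:
  1: logged in main at line 35
  2: logged in bind_quota at line 26
  3: logged in scan_readings at line 2
  4: logged in scan_readings at line 7
  5: logged in pack_ledger at line 11
  6-13: logged in pack_ledger at line 16
  14: logged in pack_ledger at line 17
  15: logged in bind_quota at line 29
  16: logged in main at line 37
A correct fix: line 38: replace `4` with `2`.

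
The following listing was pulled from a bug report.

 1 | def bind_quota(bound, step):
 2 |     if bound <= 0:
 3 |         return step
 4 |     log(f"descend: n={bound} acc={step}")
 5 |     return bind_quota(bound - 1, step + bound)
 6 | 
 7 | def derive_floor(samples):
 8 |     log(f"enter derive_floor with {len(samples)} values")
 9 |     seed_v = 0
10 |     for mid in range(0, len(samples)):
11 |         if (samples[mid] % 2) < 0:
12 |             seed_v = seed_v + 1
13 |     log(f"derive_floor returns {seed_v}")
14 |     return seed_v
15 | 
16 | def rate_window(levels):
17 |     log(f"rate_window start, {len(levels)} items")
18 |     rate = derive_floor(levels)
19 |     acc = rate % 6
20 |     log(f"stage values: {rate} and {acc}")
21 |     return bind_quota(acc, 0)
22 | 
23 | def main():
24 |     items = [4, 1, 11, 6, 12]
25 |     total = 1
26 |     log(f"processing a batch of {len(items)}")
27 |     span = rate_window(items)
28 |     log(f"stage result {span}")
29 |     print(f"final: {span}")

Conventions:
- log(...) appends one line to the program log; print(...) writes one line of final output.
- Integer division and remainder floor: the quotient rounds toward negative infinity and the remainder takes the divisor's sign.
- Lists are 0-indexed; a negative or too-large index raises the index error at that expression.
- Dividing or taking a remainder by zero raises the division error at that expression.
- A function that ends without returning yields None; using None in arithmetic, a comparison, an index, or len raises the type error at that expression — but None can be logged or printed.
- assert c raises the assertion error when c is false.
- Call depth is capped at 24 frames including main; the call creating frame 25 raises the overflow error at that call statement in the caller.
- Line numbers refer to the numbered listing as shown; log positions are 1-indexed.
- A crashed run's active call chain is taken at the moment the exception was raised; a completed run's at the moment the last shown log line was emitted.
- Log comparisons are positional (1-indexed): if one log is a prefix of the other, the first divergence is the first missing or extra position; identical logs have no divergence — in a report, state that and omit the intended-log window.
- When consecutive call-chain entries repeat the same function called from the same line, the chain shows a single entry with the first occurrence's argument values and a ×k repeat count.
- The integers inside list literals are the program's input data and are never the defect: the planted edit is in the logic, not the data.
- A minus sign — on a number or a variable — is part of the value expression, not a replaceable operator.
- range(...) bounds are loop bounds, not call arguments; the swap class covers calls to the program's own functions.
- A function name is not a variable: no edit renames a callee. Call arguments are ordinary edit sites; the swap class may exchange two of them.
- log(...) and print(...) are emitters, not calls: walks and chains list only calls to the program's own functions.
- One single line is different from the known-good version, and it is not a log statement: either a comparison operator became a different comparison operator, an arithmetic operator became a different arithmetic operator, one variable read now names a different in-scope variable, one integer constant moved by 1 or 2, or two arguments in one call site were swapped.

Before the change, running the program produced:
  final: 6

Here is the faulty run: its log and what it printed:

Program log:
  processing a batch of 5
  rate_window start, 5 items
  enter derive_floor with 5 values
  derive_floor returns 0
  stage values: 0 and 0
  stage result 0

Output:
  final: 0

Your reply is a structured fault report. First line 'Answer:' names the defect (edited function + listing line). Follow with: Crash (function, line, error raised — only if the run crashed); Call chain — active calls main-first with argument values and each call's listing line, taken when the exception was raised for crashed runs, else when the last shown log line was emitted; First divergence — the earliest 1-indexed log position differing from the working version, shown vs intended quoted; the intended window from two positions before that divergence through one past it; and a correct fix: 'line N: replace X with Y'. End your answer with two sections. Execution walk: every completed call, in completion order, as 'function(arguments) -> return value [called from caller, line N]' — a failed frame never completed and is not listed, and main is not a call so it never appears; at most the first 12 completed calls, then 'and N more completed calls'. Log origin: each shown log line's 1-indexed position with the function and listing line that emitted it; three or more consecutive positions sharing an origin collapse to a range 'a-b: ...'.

Answer: the defect is in derive_floor at line 11.
Key observation: At log position 4 the runs split — shown 'derive_floor returns 0', but the working version logs 'derive_floor returns 3'.
Call chain: main.
First divergence: position 4 — shown 'derive_floor returns 0', intended 'derive_floor returns 3'.
Intended log window:
  2: rate_window start, 5 items
  3: enter derive_floor with 5 values
  4: derive_floor returns 3
  5: stage values: 3 and 3
Execution walk:
  derive_floor([4, 1, 11, 6, 12]) -> 0  [called from rate_window, line 18]
  bind_quota(0, 0) -> 0  [called from rate_window, line 21]
  rate_window([4, 1, 11, 6, 12]) -> 0  [called from main, line 27]
Log line origins:
  1: emitted by main (line 26)
  2: emitted by rate_window (line 17)
  3: emitted by derive_floor (line 8)
  4: emitted by derive_floor (line 13)
  5: emitted by rate_window (line 20)
  6: emitted by main (line 28)
A correct fix: line 11: replace `<` with `==`.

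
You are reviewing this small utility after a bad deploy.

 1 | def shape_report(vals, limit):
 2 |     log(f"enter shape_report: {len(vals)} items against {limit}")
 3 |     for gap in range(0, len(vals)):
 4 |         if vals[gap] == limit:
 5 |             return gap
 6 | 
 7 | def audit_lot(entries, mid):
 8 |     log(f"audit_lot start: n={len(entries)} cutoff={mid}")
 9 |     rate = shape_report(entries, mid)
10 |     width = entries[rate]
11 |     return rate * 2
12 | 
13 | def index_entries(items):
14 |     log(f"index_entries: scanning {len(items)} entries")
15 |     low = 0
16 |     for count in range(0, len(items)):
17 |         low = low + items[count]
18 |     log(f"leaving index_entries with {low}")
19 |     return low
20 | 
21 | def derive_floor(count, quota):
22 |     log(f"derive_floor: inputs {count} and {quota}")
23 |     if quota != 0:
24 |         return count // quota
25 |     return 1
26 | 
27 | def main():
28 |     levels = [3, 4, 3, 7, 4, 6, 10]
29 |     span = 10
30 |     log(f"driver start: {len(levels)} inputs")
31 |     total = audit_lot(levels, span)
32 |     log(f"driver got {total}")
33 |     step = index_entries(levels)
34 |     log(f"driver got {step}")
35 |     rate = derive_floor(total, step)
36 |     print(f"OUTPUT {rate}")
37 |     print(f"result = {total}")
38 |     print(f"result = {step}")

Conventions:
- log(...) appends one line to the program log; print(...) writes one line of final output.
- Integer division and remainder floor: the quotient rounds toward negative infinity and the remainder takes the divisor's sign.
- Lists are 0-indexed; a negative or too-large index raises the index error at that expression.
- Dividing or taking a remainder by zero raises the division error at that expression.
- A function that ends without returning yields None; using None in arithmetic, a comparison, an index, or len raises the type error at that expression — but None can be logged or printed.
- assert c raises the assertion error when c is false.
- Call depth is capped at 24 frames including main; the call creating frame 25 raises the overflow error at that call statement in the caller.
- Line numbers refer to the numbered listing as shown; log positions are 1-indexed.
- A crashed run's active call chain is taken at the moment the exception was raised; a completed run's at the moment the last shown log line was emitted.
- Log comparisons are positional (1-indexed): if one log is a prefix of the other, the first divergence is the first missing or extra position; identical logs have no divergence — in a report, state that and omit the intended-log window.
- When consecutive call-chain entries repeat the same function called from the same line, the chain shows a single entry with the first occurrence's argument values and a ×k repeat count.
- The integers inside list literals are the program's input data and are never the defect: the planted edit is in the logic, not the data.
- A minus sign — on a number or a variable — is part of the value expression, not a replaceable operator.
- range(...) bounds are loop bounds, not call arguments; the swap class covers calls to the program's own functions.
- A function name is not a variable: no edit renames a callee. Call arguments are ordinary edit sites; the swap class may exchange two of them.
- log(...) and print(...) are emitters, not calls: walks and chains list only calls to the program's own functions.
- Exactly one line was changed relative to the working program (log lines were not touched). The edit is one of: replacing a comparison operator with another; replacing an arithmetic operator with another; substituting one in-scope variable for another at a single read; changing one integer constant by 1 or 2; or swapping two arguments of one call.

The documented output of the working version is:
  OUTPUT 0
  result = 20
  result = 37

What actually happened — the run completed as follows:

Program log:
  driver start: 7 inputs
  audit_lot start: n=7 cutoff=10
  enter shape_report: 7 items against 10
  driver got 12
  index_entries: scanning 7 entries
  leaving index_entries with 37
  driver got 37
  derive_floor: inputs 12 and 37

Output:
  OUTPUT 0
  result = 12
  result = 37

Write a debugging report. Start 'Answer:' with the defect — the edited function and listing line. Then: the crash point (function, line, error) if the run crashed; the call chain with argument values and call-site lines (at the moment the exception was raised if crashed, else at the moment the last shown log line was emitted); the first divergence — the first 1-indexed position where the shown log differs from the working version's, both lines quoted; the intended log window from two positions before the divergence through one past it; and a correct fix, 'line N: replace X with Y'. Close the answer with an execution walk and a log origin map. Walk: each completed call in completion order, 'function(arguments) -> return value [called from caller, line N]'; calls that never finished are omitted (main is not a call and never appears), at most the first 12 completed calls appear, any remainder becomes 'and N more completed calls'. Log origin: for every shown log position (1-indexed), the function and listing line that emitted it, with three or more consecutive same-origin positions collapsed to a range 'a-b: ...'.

Answer: the defect is in audit_lot at line 11.
Core observation: Log line 4 is where behavior first shows: 'driver got 12' appears instead of 'driver got 20'.
Call chain: main -> derive_floor(12, 37) (called at line 35).
First divergence: position 4; shown 'driver got 12' vs intended 'driver got 20'.
Intended log window:
  2: audit_lot start: n=7 cutoff=10
  3: enter shape_report: 7 items against 10
  4: driver got 20
  5: index_entries: scanning 7 entries
Execution walk:
  shape_report([3, 4, 3, 7, 4, 6, 10], 10) -> 6  [called from audit_lot, line 9]
  audit_lot([3, 4, 3, 7, 4, 6, 10], 10) -> 12  [called from main, line 31]
  index_entries([3, 4, 3, 7, 4, 6, 10]) -> 37  [called from main, line 33]
  derive_floor(12, 37) -> 0  [called from main, line 35]
Origin of each log line:
  1 — main, line 30
  2 — audit_lot, line 8
  3 — shape_report, line 2
  4 — main, line 32
  5 — index_entries, line 14
  6 — index_entries, line 18
  7 — main, line 34
  8 — derive_floor, line 22
A correct fix: line 11: replace `rate` with `width`.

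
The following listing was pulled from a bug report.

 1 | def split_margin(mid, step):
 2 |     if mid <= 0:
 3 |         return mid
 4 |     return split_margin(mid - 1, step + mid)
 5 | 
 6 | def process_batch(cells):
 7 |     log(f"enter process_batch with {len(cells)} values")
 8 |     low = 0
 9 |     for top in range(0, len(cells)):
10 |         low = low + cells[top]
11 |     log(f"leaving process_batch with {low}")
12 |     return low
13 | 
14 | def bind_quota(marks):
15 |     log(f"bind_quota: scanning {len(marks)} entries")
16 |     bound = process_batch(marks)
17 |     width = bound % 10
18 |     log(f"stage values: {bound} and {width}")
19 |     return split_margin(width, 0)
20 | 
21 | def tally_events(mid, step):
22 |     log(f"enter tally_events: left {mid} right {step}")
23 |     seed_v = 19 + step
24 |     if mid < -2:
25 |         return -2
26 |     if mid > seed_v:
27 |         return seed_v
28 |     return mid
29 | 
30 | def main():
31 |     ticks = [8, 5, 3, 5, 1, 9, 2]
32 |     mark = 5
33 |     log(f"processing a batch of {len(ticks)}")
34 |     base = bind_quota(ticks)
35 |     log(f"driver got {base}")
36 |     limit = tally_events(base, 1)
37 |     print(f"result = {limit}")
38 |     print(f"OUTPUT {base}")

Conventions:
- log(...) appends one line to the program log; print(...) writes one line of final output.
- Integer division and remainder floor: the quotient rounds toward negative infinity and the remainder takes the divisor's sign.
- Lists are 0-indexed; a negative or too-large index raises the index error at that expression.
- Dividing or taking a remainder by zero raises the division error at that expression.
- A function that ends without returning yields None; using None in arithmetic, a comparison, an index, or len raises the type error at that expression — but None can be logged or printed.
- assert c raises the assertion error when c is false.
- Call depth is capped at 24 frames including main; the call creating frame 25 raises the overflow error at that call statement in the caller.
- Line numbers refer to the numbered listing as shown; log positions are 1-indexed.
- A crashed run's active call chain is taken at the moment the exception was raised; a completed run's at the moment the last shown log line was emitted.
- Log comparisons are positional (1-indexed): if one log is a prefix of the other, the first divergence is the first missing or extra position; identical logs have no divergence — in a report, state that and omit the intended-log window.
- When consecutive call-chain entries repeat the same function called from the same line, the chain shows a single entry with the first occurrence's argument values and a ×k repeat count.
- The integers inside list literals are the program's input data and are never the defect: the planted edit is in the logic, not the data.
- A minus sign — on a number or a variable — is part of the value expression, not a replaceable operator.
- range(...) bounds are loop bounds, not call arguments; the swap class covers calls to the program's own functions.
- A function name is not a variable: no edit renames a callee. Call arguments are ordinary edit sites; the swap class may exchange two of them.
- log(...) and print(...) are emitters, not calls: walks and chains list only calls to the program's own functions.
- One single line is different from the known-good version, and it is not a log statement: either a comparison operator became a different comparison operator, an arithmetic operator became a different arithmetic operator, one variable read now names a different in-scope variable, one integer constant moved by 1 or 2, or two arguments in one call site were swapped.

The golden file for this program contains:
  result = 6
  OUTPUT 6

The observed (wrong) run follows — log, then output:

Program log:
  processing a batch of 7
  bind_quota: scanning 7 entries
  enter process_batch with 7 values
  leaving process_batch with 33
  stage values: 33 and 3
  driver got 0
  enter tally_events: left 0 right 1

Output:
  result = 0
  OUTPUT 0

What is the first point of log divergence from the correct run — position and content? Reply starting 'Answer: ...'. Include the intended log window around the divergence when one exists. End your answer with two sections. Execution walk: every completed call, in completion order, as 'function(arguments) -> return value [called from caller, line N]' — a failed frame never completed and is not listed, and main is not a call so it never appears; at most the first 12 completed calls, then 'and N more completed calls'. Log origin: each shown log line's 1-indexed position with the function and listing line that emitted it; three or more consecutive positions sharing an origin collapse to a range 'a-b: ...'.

Answer: position 6; shown 'driver got 0' vs intended 'driver got 6'.
Intended log window:
  4: leaving process_batch with 33
  5: stage values: 33 and 3
  6: driver got 6
  7: enter tally_events: left 6 right 1
Execution walk:
  process_batch([8, 5, 3, 5, 1, 9, 2]) -> 33  [called from bind_quota, line 16]
  split_margin(0, 6) -> 0  [called from split_margin, line 4]
  split_margin(1, 5) -> 0  [called from split_margin, line 4]
  split_margin(2, 3) -> 0  [called from split_margin, line 4]
  split_margin(3, 0) -> 0  [called from bind_quota, line 19]
  bind_quota([8, 5, 3, 5, 1, 9, 2]) -> 0  [called from main, line 34]
  tally_events(0, 1) -> 0  [called from main, line 36]
Log line origins:
  1 — main, line 33
  2 — bind_quota, line 15
  3 — process_batch, line 7
  4 — process_batch, line 11
  5 — bind_quota, line 18
  6 — main, line 35
  7 — tally_events, line 22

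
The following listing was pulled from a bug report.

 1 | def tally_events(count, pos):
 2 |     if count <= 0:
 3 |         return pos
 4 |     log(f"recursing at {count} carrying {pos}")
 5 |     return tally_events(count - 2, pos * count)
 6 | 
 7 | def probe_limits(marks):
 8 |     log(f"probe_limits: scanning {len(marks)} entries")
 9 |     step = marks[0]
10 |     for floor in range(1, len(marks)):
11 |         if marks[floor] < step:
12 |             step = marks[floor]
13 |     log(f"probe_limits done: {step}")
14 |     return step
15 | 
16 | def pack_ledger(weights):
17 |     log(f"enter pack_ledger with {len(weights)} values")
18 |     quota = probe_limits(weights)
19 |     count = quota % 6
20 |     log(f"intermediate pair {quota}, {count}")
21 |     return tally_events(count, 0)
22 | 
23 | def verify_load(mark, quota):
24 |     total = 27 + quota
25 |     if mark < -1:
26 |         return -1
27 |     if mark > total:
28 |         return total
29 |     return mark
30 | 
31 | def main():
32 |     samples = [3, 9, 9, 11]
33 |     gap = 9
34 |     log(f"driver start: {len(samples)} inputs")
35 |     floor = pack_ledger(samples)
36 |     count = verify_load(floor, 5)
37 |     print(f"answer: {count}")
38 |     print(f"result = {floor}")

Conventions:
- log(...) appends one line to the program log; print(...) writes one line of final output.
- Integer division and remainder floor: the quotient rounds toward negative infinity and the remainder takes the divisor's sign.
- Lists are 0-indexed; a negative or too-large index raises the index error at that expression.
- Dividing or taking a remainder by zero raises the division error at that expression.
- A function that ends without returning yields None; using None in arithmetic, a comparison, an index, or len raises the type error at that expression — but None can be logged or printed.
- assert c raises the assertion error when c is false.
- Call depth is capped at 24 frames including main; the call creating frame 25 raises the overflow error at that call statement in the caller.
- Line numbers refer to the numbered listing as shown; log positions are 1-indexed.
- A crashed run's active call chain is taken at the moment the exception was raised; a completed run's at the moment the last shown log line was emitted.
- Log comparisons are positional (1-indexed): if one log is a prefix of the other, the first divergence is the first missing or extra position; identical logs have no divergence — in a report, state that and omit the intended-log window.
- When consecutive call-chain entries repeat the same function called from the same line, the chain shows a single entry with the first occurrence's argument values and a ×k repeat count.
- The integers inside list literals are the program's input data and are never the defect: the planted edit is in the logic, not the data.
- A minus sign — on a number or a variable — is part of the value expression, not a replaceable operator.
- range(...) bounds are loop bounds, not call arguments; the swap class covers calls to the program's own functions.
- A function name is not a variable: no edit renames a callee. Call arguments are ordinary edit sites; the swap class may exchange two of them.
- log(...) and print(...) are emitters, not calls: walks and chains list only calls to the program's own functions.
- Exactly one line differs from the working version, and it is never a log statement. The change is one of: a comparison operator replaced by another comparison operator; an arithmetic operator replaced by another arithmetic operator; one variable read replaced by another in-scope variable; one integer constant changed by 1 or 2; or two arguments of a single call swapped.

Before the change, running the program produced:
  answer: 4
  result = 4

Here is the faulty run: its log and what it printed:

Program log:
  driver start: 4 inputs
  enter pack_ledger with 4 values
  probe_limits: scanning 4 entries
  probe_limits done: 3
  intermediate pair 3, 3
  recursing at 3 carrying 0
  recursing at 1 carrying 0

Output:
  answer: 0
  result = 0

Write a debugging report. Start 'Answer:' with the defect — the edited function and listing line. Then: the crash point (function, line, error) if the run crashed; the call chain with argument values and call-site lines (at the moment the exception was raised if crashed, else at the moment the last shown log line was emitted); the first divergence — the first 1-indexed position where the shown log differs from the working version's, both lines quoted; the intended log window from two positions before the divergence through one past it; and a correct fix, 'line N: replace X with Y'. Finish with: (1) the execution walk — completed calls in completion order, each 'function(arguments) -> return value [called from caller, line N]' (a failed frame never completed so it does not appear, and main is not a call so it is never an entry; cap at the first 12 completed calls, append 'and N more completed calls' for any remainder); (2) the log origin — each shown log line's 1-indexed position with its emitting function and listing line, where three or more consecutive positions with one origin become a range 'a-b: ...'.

Answer: the defect is in tally_events at line 5.
The tell: At log position 7 the runs split — shown 'recursing at 1 carrying 0', but the working version logs 'recursing at 1 carrying 3'.
Call chain: main -> pack_ledger([3, 9, 9, 11]) (called at line 35) -> tally_events(3, 0) (called at line 21) -> tally_events(1, 0) (called at line 5).
First divergence: position 7 — the shown line 'recursing at 1 carrying 0' should read 'recursing at 1 carrying 3'.
Intended log window:
  5: intermediate pair 3, 3
  6: recursing at 3 carrying 0
  7: recursing at 1 carrying 3
Execution walk:
  probe_limits([3, 9, 9, 11]) -> 3  [called from pack_ledger, line 18]
  tally_events(-1, 0) -> 0  [called from tally_events, line 5]
  tally_events(1, 0) -> 0  [called from tally_events, line 5]
  tally_events(3, 0) -> 0  [called from pack_ledger, line 21]
  pack_ledger([3, 9, 9, 11]) -> 0  [called from main, line 35]
  verify_load(0, 5) -> 0  [called from main, line 36]
Log line origins:
  1: logged in main at line 34
  2: logged in pack_ledger at line 17
  3: logged in probe_limits at line 8
  4: logged in probe_limits at line 13
  5: logged in pack_ledger at line 20
  6: logged in tally_events at line 4
  7: logged in tally_events at line 4
A correct fix: line 5: replace `*` with `+`.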